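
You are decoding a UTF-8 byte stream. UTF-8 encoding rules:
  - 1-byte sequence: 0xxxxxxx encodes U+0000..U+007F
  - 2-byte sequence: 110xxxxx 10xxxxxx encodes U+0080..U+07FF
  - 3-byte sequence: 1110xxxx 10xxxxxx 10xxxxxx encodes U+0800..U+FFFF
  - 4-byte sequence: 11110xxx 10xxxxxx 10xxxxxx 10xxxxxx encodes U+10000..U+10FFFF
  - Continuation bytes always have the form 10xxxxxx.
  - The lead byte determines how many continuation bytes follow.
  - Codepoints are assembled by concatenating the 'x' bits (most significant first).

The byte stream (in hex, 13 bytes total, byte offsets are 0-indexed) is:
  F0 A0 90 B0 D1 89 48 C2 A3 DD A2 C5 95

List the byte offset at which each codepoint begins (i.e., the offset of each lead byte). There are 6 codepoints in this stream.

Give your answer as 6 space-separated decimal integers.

Answer: 0 4 6 7 9 11

Derivation:
Byte[0]=F0: 4-byte lead, need 3 cont bytes. acc=0x0
Byte[1]=A0: continuation. acc=(acc<<6)|0x20=0x20
Byte[2]=90: continuation. acc=(acc<<6)|0x10=0x810
Byte[3]=B0: continuation. acc=(acc<<6)|0x30=0x20430
Completed: cp=U+20430 (starts at byte 0)
Byte[4]=D1: 2-byte lead, need 1 cont bytes. acc=0x11
Byte[5]=89: continuation. acc=(acc<<6)|0x09=0x449
Completed: cp=U+0449 (starts at byte 4)
Byte[6]=48: 1-byte ASCII. cp=U+0048
Byte[7]=C2: 2-byte lead, need 1 cont bytes. acc=0x2
Byte[8]=A3: continuation. acc=(acc<<6)|0x23=0xA3
Completed: cp=U+00A3 (starts at byte 7)
Byte[9]=DD: 2-byte lead, need 1 cont bytes. acc=0x1D
Byte[10]=A2: continuation. acc=(acc<<6)|0x22=0x762
Completed: cp=U+0762 (starts at byte 9)
Byte[11]=C5: 2-byte lead, need 1 cont bytes. acc=0x5
Byte[12]=95: continuation. acc=(acc<<6)|0x15=0x155
Completed: cp=U+0155 (starts at byte 11)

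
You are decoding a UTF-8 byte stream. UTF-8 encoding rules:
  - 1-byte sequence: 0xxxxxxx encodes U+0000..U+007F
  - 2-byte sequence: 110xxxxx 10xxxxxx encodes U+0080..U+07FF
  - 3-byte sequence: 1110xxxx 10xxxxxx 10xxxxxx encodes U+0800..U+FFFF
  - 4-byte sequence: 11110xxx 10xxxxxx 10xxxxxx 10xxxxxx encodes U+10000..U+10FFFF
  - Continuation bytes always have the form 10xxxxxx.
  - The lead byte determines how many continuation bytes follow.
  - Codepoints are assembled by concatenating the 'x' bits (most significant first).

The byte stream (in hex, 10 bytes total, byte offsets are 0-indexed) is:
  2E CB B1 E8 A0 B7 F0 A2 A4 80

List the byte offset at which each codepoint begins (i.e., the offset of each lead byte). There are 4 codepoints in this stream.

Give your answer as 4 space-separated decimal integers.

Answer: 0 1 3 6

Derivation:
Byte[0]=2E: 1-byte ASCII. cp=U+002E
Byte[1]=CB: 2-byte lead, need 1 cont bytes. acc=0xB
Byte[2]=B1: continuation. acc=(acc<<6)|0x31=0x2F1
Completed: cp=U+02F1 (starts at byte 1)
Byte[3]=E8: 3-byte lead, need 2 cont bytes. acc=0x8
Byte[4]=A0: continuation. acc=(acc<<6)|0x20=0x220
Byte[5]=B7: continuation. acc=(acc<<6)|0x37=0x8837
Completed: cp=U+8837 (starts at byte 3)
Byte[6]=F0: 4-byte lead, need 3 cont bytes. acc=0x0
Byte[7]=A2: continuation. acc=(acc<<6)|0x22=0x22
Byte[8]=A4: continuation. acc=(acc<<6)|0x24=0x8A4
Byte[9]=80: continuation. acc=(acc<<6)|0x00=0x22900
Completed: cp=U+22900 (starts at byte 6)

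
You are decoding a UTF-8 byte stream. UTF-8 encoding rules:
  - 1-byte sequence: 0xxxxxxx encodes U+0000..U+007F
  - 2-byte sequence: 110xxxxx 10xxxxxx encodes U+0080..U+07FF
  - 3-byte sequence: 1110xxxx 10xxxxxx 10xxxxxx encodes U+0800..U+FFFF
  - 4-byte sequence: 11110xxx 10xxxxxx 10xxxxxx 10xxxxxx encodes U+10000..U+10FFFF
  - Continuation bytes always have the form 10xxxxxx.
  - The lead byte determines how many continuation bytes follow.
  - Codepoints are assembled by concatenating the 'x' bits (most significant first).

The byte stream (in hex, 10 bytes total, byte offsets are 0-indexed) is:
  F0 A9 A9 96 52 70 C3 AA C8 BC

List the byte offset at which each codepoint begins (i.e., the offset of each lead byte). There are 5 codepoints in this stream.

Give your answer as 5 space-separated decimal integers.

Byte[0]=F0: 4-byte lead, need 3 cont bytes. acc=0x0
Byte[1]=A9: continuation. acc=(acc<<6)|0x29=0x29
Byte[2]=A9: continuation. acc=(acc<<6)|0x29=0xA69
Byte[3]=96: continuation. acc=(acc<<6)|0x16=0x29A56
Completed: cp=U+29A56 (starts at byte 0)
Byte[4]=52: 1-byte ASCII. cp=U+0052
Byte[5]=70: 1-byte ASCII. cp=U+0070
Byte[6]=C3: 2-byte lead, need 1 cont bytes. acc=0x3
Byte[7]=AA: continuation. acc=(acc<<6)|0x2A=0xEA
Completed: cp=U+00EA (starts at byte 6)
Byte[8]=C8: 2-byte lead, need 1 cont bytes. acc=0x8
Byte[9]=BC: continuation. acc=(acc<<6)|0x3C=0x23C
Completed: cp=U+023C (starts at byte 8)

Answer: 0 4 5 6 8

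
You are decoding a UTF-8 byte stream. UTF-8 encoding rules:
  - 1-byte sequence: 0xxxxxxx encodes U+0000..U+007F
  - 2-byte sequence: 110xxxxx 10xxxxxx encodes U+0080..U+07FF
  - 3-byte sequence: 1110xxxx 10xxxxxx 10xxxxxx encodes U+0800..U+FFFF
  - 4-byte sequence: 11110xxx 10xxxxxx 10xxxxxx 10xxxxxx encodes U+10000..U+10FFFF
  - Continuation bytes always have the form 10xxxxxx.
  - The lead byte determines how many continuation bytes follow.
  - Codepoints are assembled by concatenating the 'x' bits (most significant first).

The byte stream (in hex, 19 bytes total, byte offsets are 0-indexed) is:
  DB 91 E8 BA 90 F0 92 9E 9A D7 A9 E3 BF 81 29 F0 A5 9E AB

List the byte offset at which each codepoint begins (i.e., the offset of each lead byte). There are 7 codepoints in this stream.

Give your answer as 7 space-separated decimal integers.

Answer: 0 2 5 9 11 14 15

Derivation:
Byte[0]=DB: 2-byte lead, need 1 cont bytes. acc=0x1B
Byte[1]=91: continuation. acc=(acc<<6)|0x11=0x6D1
Completed: cp=U+06D1 (starts at byte 0)
Byte[2]=E8: 3-byte lead, need 2 cont bytes. acc=0x8
Byte[3]=BA: continuation. acc=(acc<<6)|0x3A=0x23A
Byte[4]=90: continuation. acc=(acc<<6)|0x10=0x8E90
Completed: cp=U+8E90 (starts at byte 2)
Byte[5]=F0: 4-byte lead, need 3 cont bytes. acc=0x0
Byte[6]=92: continuation. acc=(acc<<6)|0x12=0x12
Byte[7]=9E: continuation. acc=(acc<<6)|0x1E=0x49E
Byte[8]=9A: continuation. acc=(acc<<6)|0x1A=0x1279A
Completed: cp=U+1279A (starts at byte 5)
Byte[9]=D7: 2-byte lead, need 1 cont bytes. acc=0x17
Byte[10]=A9: continuation. acc=(acc<<6)|0x29=0x5E9
Completed: cp=U+05E9 (starts at byte 9)
Byte[11]=E3: 3-byte lead, need 2 cont bytes. acc=0x3
Byte[12]=BF: continuation. acc=(acc<<6)|0x3F=0xFF
Byte[13]=81: continuation. acc=(acc<<6)|0x01=0x3FC1
Completed: cp=U+3FC1 (starts at byte 11)
Byte[14]=29: 1-byte ASCII. cp=U+0029
Byte[15]=F0: 4-byte lead, need 3 cont bytes. acc=0x0
Byte[16]=A5: continuation. acc=(acc<<6)|0x25=0x25
Byte[17]=9E: continuation. acc=(acc<<6)|0x1E=0x95E
Byte[18]=AB: continuation. acc=(acc<<6)|0x2B=0x257AB
Completed: cp=U+257AB (starts at byte 15)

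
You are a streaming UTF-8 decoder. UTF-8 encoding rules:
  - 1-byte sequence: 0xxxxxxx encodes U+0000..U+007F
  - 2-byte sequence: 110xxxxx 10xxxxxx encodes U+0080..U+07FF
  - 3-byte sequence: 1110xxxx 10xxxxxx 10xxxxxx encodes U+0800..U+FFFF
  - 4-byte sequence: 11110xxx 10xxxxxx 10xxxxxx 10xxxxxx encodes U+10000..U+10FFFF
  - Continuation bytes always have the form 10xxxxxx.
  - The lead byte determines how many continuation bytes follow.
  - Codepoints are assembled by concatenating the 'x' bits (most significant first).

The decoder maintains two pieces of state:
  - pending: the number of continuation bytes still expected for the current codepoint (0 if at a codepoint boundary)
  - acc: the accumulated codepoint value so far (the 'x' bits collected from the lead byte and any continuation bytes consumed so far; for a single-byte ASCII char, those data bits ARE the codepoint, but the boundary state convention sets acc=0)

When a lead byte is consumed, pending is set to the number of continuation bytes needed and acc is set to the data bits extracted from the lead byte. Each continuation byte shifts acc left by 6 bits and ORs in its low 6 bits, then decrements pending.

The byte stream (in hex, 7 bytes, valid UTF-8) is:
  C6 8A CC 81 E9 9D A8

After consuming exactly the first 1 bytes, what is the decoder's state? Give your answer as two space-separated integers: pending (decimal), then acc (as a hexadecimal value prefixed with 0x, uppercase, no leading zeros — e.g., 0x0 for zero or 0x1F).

Answer: 1 0x6

Derivation:
Byte[0]=C6: 2-byte lead. pending=1, acc=0x6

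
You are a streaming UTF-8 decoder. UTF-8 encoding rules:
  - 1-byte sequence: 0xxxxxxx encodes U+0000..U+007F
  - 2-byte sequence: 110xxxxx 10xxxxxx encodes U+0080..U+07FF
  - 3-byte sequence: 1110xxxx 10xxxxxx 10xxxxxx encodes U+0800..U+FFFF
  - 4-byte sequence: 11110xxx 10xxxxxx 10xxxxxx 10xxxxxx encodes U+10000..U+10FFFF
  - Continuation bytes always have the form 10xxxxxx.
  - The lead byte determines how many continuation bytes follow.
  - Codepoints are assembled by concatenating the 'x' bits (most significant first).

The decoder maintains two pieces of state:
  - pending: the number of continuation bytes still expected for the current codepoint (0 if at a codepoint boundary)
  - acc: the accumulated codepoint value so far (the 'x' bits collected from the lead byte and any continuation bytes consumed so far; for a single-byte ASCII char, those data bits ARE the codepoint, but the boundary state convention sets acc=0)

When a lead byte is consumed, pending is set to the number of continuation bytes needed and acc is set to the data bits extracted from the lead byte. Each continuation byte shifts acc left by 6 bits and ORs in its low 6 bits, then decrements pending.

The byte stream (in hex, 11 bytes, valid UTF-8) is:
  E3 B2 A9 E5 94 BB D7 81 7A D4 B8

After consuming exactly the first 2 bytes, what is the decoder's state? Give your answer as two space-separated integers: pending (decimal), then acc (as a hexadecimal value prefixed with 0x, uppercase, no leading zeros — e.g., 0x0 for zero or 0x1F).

Byte[0]=E3: 3-byte lead. pending=2, acc=0x3
Byte[1]=B2: continuation. acc=(acc<<6)|0x32=0xF2, pending=1

Answer: 1 0xF2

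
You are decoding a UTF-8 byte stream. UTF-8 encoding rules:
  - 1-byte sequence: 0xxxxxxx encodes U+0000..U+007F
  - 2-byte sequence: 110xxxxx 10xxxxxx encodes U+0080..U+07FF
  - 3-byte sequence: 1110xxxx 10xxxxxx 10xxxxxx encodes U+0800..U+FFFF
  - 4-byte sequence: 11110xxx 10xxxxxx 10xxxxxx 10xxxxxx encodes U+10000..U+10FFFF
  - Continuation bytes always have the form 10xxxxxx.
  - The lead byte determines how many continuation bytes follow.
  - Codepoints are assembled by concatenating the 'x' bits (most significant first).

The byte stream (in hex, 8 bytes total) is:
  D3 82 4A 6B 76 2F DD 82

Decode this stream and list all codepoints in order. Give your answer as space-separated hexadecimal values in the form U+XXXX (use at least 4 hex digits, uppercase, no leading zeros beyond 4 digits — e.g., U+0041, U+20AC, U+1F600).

Byte[0]=D3: 2-byte lead, need 1 cont bytes. acc=0x13
Byte[1]=82: continuation. acc=(acc<<6)|0x02=0x4C2
Completed: cp=U+04C2 (starts at byte 0)
Byte[2]=4A: 1-byte ASCII. cp=U+004A
Byte[3]=6B: 1-byte ASCII. cp=U+006B
Byte[4]=76: 1-byte ASCII. cp=U+0076
Byte[5]=2F: 1-byte ASCII. cp=U+002F
Byte[6]=DD: 2-byte lead, need 1 cont bytes. acc=0x1D
Byte[7]=82: continuation. acc=(acc<<6)|0x02=0x742
Completed: cp=U+0742 (starts at byte 6)

Answer: U+04C2 U+004A U+006B U+0076 U+002F U+0742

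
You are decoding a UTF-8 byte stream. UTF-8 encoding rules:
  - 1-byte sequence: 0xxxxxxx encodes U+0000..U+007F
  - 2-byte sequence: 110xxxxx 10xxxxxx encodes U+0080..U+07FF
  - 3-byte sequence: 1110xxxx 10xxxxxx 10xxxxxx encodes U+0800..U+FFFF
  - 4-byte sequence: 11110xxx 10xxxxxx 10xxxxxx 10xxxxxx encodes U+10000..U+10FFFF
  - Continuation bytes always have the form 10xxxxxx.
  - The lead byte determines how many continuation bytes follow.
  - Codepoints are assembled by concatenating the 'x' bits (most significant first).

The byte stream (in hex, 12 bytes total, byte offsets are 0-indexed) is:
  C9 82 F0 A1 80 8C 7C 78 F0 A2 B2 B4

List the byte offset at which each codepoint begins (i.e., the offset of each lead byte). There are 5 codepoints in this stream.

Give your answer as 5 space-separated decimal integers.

Answer: 0 2 6 7 8

Derivation:
Byte[0]=C9: 2-byte lead, need 1 cont bytes. acc=0x9
Byte[1]=82: continuation. acc=(acc<<6)|0x02=0x242
Completed: cp=U+0242 (starts at byte 0)
Byte[2]=F0: 4-byte lead, need 3 cont bytes. acc=0x0
Byte[3]=A1: continuation. acc=(acc<<6)|0x21=0x21
Byte[4]=80: continuation. acc=(acc<<6)|0x00=0x840
Byte[5]=8C: continuation. acc=(acc<<6)|0x0C=0x2100C
Completed: cp=U+2100C (starts at byte 2)
Byte[6]=7C: 1-byte ASCII. cp=U+007C
Byte[7]=78: 1-byte ASCII. cp=U+0078
Byte[8]=F0: 4-byte lead, need 3 cont bytes. acc=0x0
Byte[9]=A2: continuation. acc=(acc<<6)|0x22=0x22
Byte[10]=B2: continuation. acc=(acc<<6)|0x32=0x8B2
Byte[11]=B4: continuation. acc=(acc<<6)|0x34=0x22CB4
Completed: cp=U+22CB4 (starts at byte 8)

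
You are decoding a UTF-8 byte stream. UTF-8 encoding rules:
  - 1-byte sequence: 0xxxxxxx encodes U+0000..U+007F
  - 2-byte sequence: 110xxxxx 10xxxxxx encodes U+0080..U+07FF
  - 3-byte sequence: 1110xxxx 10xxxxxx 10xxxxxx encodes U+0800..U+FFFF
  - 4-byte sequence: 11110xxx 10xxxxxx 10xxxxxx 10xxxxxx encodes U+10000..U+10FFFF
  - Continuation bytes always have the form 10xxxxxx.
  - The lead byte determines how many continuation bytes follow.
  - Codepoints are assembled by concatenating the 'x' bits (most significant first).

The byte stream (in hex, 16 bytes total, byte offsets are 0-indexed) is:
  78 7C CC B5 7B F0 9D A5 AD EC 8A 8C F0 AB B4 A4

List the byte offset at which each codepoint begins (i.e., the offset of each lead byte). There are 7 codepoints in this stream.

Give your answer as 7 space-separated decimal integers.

Byte[0]=78: 1-byte ASCII. cp=U+0078
Byte[1]=7C: 1-byte ASCII. cp=U+007C
Byte[2]=CC: 2-byte lead, need 1 cont bytes. acc=0xC
Byte[3]=B5: continuation. acc=(acc<<6)|0x35=0x335
Completed: cp=U+0335 (starts at byte 2)
Byte[4]=7B: 1-byte ASCII. cp=U+007B
Byte[5]=F0: 4-byte lead, need 3 cont bytes. acc=0x0
Byte[6]=9D: continuation. acc=(acc<<6)|0x1D=0x1D
Byte[7]=A5: continuation. acc=(acc<<6)|0x25=0x765
Byte[8]=AD: continuation. acc=(acc<<6)|0x2D=0x1D96D
Completed: cp=U+1D96D (starts at byte 5)
Byte[9]=EC: 3-byte lead, need 2 cont bytes. acc=0xC
Byte[10]=8A: continuation. acc=(acc<<6)|0x0A=0x30A
Byte[11]=8C: continuation. acc=(acc<<6)|0x0C=0xC28C
Completed: cp=U+C28C (starts at byte 9)
Byte[12]=F0: 4-byte lead, need 3 cont bytes. acc=0x0
Byte[13]=AB: continuation. acc=(acc<<6)|0x2B=0x2B
Byte[14]=B4: continuation. acc=(acc<<6)|0x34=0xAF4
Byte[15]=A4: continuation. acc=(acc<<6)|0x24=0x2BD24
Completed: cp=U+2BD24 (starts at byte 12)

Answer: 0 1 2 4 5 9 12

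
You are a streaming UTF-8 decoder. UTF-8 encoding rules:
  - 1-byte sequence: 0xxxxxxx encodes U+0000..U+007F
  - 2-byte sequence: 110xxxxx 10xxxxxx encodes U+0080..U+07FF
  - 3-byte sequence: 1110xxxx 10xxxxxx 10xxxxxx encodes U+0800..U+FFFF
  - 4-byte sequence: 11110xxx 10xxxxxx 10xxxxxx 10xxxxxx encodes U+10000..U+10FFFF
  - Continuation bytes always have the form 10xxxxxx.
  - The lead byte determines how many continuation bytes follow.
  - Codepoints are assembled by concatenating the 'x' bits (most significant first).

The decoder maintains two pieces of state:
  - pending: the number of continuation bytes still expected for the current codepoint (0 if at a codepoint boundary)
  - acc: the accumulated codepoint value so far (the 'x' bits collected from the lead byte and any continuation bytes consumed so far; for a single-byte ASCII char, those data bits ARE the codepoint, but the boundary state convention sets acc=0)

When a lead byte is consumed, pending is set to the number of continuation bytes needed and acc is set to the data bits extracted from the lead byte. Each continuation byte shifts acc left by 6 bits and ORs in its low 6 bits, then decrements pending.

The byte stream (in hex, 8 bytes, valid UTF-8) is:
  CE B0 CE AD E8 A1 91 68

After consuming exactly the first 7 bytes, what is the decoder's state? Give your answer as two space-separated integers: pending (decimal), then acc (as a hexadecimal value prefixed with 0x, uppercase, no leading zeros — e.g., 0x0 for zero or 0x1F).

Byte[0]=CE: 2-byte lead. pending=1, acc=0xE
Byte[1]=B0: continuation. acc=(acc<<6)|0x30=0x3B0, pending=0
Byte[2]=CE: 2-byte lead. pending=1, acc=0xE
Byte[3]=AD: continuation. acc=(acc<<6)|0x2D=0x3AD, pending=0
Byte[4]=E8: 3-byte lead. pending=2, acc=0x8
Byte[5]=A1: continuation. acc=(acc<<6)|0x21=0x221, pending=1
Byte[6]=91: continuation. acc=(acc<<6)|0x11=0x8851, pending=0

Answer: 0 0x8851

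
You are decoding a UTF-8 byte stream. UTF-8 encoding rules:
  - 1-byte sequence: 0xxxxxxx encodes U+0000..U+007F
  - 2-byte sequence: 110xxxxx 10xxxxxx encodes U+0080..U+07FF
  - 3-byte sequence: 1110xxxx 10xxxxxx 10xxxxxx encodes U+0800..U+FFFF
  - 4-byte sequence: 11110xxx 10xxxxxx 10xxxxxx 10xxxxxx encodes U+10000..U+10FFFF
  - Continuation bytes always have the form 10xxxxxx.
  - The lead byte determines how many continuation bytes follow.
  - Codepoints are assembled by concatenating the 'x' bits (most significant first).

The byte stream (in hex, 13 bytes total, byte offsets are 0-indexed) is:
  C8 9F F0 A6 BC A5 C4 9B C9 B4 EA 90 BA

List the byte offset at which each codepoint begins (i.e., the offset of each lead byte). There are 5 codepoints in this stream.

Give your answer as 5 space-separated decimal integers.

Answer: 0 2 6 8 10

Derivation:
Byte[0]=C8: 2-byte lead, need 1 cont bytes. acc=0x8
Byte[1]=9F: continuation. acc=(acc<<6)|0x1F=0x21F
Completed: cp=U+021F (starts at byte 0)
Byte[2]=F0: 4-byte lead, need 3 cont bytes. acc=0x0
Byte[3]=A6: continuation. acc=(acc<<6)|0x26=0x26
Byte[4]=BC: continuation. acc=(acc<<6)|0x3C=0x9BC
Byte[5]=A5: continuation. acc=(acc<<6)|0x25=0x26F25
Completed: cp=U+26F25 (starts at byte 2)
Byte[6]=C4: 2-byte lead, need 1 cont bytes. acc=0x4
Byte[7]=9B: continuation. acc=(acc<<6)|0x1B=0x11B
Completed: cp=U+011B (starts at byte 6)
Byte[8]=C9: 2-byte lead, need 1 cont bytes. acc=0x9
Byte[9]=B4: continuation. acc=(acc<<6)|0x34=0x274
Completed: cp=U+0274 (starts at byte 8)
Byte[10]=EA: 3-byte lead, need 2 cont bytes. acc=0xA
Byte[11]=90: continuation. acc=(acc<<6)|0x10=0x290
Byte[12]=BA: continuation. acc=(acc<<6)|0x3A=0xA43A
Completed: cp=U+A43A (starts at byte 10)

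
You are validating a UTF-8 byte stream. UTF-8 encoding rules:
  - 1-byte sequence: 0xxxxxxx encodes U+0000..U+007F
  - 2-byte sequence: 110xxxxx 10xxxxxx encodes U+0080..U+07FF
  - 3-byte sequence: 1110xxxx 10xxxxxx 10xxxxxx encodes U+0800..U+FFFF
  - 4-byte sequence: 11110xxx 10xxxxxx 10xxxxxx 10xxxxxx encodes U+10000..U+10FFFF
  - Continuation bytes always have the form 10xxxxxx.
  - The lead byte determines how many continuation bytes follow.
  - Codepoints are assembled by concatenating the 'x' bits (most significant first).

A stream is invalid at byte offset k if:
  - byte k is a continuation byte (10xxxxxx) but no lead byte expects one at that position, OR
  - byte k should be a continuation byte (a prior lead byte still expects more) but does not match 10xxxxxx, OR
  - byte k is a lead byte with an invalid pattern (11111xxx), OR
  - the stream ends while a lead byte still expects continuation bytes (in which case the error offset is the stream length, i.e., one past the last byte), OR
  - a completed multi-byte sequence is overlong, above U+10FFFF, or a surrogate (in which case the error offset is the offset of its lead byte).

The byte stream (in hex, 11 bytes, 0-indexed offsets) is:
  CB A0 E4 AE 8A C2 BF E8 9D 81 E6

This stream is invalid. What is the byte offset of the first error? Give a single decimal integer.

Answer: 11

Derivation:
Byte[0]=CB: 2-byte lead, need 1 cont bytes. acc=0xB
Byte[1]=A0: continuation. acc=(acc<<6)|0x20=0x2E0
Completed: cp=U+02E0 (starts at byte 0)
Byte[2]=E4: 3-byte lead, need 2 cont bytes. acc=0x4
Byte[3]=AE: continuation. acc=(acc<<6)|0x2E=0x12E
Byte[4]=8A: continuation. acc=(acc<<6)|0x0A=0x4B8A
Completed: cp=U+4B8A (starts at byte 2)
Byte[5]=C2: 2-byte lead, need 1 cont bytes. acc=0x2
Byte[6]=BF: continuation. acc=(acc<<6)|0x3F=0xBF
Completed: cp=U+00BF (starts at byte 5)
Byte[7]=E8: 3-byte lead, need 2 cont bytes. acc=0x8
Byte[8]=9D: continuation. acc=(acc<<6)|0x1D=0x21D
Byte[9]=81: continuation. acc=(acc<<6)|0x01=0x8741
Completed: cp=U+8741 (starts at byte 7)
Byte[10]=E6: 3-byte lead, need 2 cont bytes. acc=0x6
Byte[11]: stream ended, expected continuation. INVALID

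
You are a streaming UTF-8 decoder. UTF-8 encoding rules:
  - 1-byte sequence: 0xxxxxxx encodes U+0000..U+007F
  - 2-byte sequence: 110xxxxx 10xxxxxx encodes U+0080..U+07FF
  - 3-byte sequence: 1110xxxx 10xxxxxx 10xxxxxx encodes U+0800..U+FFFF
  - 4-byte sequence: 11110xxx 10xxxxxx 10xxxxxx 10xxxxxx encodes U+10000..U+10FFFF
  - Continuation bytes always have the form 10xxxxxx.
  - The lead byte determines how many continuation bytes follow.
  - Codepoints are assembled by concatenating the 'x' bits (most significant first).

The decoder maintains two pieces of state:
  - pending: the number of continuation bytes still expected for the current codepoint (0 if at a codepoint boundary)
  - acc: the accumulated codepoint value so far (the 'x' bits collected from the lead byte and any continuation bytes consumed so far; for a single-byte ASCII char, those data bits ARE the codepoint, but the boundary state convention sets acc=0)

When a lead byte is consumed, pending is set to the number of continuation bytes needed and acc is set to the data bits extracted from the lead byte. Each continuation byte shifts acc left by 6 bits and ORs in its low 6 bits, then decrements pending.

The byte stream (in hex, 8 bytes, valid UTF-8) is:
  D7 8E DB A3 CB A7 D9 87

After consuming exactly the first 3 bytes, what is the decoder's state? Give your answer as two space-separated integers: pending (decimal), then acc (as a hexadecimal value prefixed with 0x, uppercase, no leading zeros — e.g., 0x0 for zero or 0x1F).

Byte[0]=D7: 2-byte lead. pending=1, acc=0x17
Byte[1]=8E: continuation. acc=(acc<<6)|0x0E=0x5CE, pending=0
Byte[2]=DB: 2-byte lead. pending=1, acc=0x1B

Answer: 1 0x1B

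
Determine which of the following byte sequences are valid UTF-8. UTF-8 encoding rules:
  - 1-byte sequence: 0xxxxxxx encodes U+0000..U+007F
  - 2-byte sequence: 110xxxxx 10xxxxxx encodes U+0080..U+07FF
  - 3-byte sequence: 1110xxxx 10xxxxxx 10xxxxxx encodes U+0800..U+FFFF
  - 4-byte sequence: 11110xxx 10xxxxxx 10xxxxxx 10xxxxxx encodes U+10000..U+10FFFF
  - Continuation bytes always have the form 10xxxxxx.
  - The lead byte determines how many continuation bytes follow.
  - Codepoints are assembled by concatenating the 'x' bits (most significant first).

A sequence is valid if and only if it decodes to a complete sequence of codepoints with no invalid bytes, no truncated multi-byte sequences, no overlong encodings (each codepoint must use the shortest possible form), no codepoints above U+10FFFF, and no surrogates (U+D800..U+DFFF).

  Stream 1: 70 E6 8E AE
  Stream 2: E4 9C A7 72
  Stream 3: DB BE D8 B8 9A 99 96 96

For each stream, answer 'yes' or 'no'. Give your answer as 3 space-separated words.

Stream 1: decodes cleanly. VALID
Stream 2: decodes cleanly. VALID
Stream 3: error at byte offset 4. INVALID

Answer: yes yes no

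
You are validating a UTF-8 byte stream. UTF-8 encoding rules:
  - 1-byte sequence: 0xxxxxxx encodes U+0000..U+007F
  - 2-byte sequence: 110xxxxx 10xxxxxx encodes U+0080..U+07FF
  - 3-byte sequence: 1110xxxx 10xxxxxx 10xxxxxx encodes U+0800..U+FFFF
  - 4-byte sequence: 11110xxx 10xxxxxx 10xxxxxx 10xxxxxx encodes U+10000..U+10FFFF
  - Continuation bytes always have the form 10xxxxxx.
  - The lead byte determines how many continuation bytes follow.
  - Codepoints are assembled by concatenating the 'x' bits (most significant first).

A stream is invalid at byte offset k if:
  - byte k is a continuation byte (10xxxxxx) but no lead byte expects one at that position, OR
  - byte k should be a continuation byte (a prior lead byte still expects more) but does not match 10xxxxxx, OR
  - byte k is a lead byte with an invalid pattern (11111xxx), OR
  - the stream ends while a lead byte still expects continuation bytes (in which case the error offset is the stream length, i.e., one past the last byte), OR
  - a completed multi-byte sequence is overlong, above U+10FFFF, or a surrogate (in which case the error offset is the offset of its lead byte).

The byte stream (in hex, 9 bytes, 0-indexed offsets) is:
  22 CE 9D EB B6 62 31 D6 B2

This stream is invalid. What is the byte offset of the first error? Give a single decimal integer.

Answer: 5

Derivation:
Byte[0]=22: 1-byte ASCII. cp=U+0022
Byte[1]=CE: 2-byte lead, need 1 cont bytes. acc=0xE
Byte[2]=9D: continuation. acc=(acc<<6)|0x1D=0x39D
Completed: cp=U+039D (starts at byte 1)
Byte[3]=EB: 3-byte lead, need 2 cont bytes. acc=0xB
Byte[4]=B6: continuation. acc=(acc<<6)|0x36=0x2F6
Byte[5]=62: expected 10xxxxxx continuation. INVALID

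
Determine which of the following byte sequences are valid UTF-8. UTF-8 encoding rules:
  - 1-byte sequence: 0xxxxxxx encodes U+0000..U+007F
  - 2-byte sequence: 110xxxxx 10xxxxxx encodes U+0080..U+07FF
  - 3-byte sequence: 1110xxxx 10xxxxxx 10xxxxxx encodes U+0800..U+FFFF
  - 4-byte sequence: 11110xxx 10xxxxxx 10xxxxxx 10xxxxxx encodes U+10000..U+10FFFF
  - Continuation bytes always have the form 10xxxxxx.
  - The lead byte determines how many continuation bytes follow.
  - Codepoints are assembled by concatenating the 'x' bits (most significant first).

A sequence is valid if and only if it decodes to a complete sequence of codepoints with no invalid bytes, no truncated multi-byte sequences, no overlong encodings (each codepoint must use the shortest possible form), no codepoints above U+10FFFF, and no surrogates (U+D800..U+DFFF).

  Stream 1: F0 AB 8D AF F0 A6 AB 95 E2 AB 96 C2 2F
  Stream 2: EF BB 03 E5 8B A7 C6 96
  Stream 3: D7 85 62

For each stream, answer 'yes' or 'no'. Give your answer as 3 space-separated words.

Stream 1: error at byte offset 12. INVALID
Stream 2: error at byte offset 2. INVALID
Stream 3: decodes cleanly. VALID

Answer: no no yes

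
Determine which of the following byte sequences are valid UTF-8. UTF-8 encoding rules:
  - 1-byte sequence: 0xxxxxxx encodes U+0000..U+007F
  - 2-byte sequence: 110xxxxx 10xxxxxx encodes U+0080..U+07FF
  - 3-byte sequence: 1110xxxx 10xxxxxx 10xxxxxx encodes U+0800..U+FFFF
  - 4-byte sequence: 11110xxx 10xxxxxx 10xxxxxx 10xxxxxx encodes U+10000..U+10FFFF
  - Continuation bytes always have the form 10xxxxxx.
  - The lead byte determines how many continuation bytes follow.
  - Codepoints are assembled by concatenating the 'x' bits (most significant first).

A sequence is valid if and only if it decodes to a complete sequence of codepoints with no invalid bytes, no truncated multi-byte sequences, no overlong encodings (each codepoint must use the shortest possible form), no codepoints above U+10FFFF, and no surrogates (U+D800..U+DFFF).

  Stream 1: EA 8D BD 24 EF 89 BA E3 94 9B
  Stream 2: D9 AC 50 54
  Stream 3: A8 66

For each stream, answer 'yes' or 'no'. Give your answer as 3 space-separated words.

Stream 1: decodes cleanly. VALID
Stream 2: decodes cleanly. VALID
Stream 3: error at byte offset 0. INVALID

Answer: yes yes no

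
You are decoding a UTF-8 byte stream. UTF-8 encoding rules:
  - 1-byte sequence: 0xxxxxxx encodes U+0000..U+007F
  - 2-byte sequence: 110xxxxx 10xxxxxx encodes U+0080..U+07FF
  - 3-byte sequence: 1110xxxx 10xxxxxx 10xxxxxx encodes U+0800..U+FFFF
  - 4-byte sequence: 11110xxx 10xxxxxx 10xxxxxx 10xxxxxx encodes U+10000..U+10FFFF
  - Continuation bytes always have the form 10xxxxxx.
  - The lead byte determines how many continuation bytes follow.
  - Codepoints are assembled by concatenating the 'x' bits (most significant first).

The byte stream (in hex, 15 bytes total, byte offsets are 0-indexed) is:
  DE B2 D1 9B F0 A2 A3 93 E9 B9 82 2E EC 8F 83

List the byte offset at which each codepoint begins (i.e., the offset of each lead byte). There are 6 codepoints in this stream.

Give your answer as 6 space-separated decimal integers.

Answer: 0 2 4 8 11 12

Derivation:
Byte[0]=DE: 2-byte lead, need 1 cont bytes. acc=0x1E
Byte[1]=B2: continuation. acc=(acc<<6)|0x32=0x7B2
Completed: cp=U+07B2 (starts at byte 0)
Byte[2]=D1: 2-byte lead, need 1 cont bytes. acc=0x11
Byte[3]=9B: continuation. acc=(acc<<6)|0x1B=0x45B
Completed: cp=U+045B (starts at byte 2)
Byte[4]=F0: 4-byte lead, need 3 cont bytes. acc=0x0
Byte[5]=A2: continuation. acc=(acc<<6)|0x22=0x22
Byte[6]=A3: continuation. acc=(acc<<6)|0x23=0x8A3
Byte[7]=93: continuation. acc=(acc<<6)|0x13=0x228D3
Completed: cp=U+228D3 (starts at byte 4)
Byte[8]=E9: 3-byte lead, need 2 cont bytes. acc=0x9
Byte[9]=B9: continuation. acc=(acc<<6)|0x39=0x279
Byte[10]=82: continuation. acc=(acc<<6)|0x02=0x9E42
Completed: cp=U+9E42 (starts at byte 8)
Byte[11]=2E: 1-byte ASCII. cp=U+002E
Byte[12]=EC: 3-byte lead, need 2 cont bytes. acc=0xC
Byte[13]=8F: continuation. acc=(acc<<6)|0x0F=0x30F
Byte[14]=83: continuation. acc=(acc<<6)|0x03=0xC3C3
Completed: cp=U+C3C3 (starts at byte 12)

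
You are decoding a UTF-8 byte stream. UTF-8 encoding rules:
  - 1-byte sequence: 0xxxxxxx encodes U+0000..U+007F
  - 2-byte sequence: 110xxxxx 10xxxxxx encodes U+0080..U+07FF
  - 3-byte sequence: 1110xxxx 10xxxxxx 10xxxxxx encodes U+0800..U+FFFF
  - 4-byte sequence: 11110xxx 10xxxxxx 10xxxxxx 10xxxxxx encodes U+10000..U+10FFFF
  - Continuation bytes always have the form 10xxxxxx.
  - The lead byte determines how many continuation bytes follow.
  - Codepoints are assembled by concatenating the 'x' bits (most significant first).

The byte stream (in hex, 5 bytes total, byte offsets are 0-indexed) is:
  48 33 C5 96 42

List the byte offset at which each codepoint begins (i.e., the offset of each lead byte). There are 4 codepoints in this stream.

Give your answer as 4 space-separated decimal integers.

Answer: 0 1 2 4

Derivation:
Byte[0]=48: 1-byte ASCII. cp=U+0048
Byte[1]=33: 1-byte ASCII. cp=U+0033
Byte[2]=C5: 2-byte lead, need 1 cont bytes. acc=0x5
Byte[3]=96: continuation. acc=(acc<<6)|0x16=0x156
Completed: cp=U+0156 (starts at byte 2)
Byte[4]=42: 1-byte ASCII. cp=U+0042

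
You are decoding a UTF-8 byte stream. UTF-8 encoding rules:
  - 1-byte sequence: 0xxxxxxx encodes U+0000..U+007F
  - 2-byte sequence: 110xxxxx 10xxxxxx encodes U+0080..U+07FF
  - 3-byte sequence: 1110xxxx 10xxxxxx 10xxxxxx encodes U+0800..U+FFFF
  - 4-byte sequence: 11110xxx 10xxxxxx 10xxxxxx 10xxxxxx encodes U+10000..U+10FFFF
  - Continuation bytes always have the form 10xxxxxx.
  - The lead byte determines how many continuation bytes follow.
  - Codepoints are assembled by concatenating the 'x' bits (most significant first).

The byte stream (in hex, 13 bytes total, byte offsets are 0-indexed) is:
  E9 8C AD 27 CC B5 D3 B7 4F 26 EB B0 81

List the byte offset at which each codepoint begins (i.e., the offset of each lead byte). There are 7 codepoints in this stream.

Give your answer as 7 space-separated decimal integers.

Byte[0]=E9: 3-byte lead, need 2 cont bytes. acc=0x9
Byte[1]=8C: continuation. acc=(acc<<6)|0x0C=0x24C
Byte[2]=AD: continuation. acc=(acc<<6)|0x2D=0x932D
Completed: cp=U+932D (starts at byte 0)
Byte[3]=27: 1-byte ASCII. cp=U+0027
Byte[4]=CC: 2-byte lead, need 1 cont bytes. acc=0xC
Byte[5]=B5: continuation. acc=(acc<<6)|0x35=0x335
Completed: cp=U+0335 (starts at byte 4)
Byte[6]=D3: 2-byte lead, need 1 cont bytes. acc=0x13
Byte[7]=B7: continuation. acc=(acc<<6)|0x37=0x4F7
Completed: cp=U+04F7 (starts at byte 6)
Byte[8]=4F: 1-byte ASCII. cp=U+004F
Byte[9]=26: 1-byte ASCII. cp=U+0026
Byte[10]=EB: 3-byte lead, need 2 cont bytes. acc=0xB
Byte[11]=B0: continuation. acc=(acc<<6)|0x30=0x2F0
Byte[12]=81: continuation. acc=(acc<<6)|0x01=0xBC01
Completed: cp=U+BC01 (starts at byte 10)

Answer: 0 3 4 6 8 9 10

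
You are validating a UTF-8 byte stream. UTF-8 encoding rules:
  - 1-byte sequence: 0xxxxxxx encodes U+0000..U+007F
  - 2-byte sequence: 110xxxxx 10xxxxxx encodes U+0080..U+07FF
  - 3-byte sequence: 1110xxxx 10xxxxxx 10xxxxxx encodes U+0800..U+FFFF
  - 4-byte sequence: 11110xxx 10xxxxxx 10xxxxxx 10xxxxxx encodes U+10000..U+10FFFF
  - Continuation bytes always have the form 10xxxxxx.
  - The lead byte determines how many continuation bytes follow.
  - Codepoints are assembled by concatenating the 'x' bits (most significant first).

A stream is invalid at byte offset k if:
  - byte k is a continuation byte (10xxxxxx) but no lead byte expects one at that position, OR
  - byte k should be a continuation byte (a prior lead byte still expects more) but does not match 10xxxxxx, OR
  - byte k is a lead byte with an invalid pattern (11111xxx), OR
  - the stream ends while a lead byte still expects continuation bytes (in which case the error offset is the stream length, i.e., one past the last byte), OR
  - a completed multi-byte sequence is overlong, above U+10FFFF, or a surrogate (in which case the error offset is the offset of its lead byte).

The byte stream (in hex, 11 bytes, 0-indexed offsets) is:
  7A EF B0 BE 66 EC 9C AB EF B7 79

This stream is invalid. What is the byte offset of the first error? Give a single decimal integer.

Answer: 10

Derivation:
Byte[0]=7A: 1-byte ASCII. cp=U+007A
Byte[1]=EF: 3-byte lead, need 2 cont bytes. acc=0xF
Byte[2]=B0: continuation. acc=(acc<<6)|0x30=0x3F0
Byte[3]=BE: continuation. acc=(acc<<6)|0x3E=0xFC3E
Completed: cp=U+FC3E (starts at byte 1)
Byte[4]=66: 1-byte ASCII. cp=U+0066
Byte[5]=EC: 3-byte lead, need 2 cont bytes. acc=0xC
Byte[6]=9C: continuation. acc=(acc<<6)|0x1C=0x31C
Byte[7]=AB: continuation. acc=(acc<<6)|0x2B=0xC72B
Completed: cp=U+C72B (starts at byte 5)
Byte[8]=EF: 3-byte lead, need 2 cont bytes. acc=0xF
Byte[9]=B7: continuation. acc=(acc<<6)|0x37=0x3F7
Byte[10]=79: expected 10xxxxxx continuation. INVALID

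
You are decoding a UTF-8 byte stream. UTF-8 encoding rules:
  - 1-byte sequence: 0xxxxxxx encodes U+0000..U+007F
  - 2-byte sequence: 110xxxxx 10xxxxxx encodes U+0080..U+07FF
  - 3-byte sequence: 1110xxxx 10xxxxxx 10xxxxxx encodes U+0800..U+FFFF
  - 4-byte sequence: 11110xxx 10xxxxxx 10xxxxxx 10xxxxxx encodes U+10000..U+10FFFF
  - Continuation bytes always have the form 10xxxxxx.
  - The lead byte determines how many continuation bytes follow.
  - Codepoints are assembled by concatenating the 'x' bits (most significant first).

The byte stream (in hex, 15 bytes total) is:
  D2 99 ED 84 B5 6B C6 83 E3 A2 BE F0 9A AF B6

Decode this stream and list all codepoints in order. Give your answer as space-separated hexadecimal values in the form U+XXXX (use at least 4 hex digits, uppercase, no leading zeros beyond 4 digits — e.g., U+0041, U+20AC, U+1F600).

Byte[0]=D2: 2-byte lead, need 1 cont bytes. acc=0x12
Byte[1]=99: continuation. acc=(acc<<6)|0x19=0x499
Completed: cp=U+0499 (starts at byte 0)
Byte[2]=ED: 3-byte lead, need 2 cont bytes. acc=0xD
Byte[3]=84: continuation. acc=(acc<<6)|0x04=0x344
Byte[4]=B5: continuation. acc=(acc<<6)|0x35=0xD135
Completed: cp=U+D135 (starts at byte 2)
Byte[5]=6B: 1-byte ASCII. cp=U+006B
Byte[6]=C6: 2-byte lead, need 1 cont bytes. acc=0x6
Byte[7]=83: continuation. acc=(acc<<6)|0x03=0x183
Completed: cp=U+0183 (starts at byte 6)
Byte[8]=E3: 3-byte lead, need 2 cont bytes. acc=0x3
Byte[9]=A2: continuation. acc=(acc<<6)|0x22=0xE2
Byte[10]=BE: continuation. acc=(acc<<6)|0x3E=0x38BE
Completed: cp=U+38BE (starts at byte 8)
Byte[11]=F0: 4-byte lead, need 3 cont bytes. acc=0x0
Byte[12]=9A: continuation. acc=(acc<<6)|0x1A=0x1A
Byte[13]=AF: continuation. acc=(acc<<6)|0x2F=0x6AF
Byte[14]=B6: continuation. acc=(acc<<6)|0x36=0x1ABF6
Completed: cp=U+1ABF6 (starts at byte 11)

Answer: U+0499 U+D135 U+006B U+0183 U+38BE U+1ABF6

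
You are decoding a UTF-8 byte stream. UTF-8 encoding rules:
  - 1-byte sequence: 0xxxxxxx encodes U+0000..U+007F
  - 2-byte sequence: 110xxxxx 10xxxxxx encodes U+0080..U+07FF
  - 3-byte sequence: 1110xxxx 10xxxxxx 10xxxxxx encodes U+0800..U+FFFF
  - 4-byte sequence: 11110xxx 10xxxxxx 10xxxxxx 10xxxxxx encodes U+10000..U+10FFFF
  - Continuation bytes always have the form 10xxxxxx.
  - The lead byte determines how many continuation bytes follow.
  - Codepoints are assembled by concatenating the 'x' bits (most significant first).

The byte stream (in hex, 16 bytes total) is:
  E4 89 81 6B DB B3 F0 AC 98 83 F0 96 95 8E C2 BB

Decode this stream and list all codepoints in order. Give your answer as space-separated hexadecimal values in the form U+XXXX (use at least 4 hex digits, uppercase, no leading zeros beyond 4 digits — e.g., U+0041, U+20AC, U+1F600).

Byte[0]=E4: 3-byte lead, need 2 cont bytes. acc=0x4
Byte[1]=89: continuation. acc=(acc<<6)|0x09=0x109
Byte[2]=81: continuation. acc=(acc<<6)|0x01=0x4241
Completed: cp=U+4241 (starts at byte 0)
Byte[3]=6B: 1-byte ASCII. cp=U+006B
Byte[4]=DB: 2-byte lead, need 1 cont bytes. acc=0x1B
Byte[5]=B3: continuation. acc=(acc<<6)|0x33=0x6F3
Completed: cp=U+06F3 (starts at byte 4)
Byte[6]=F0: 4-byte lead, need 3 cont bytes. acc=0x0
Byte[7]=AC: continuation. acc=(acc<<6)|0x2C=0x2C
Byte[8]=98: continuation. acc=(acc<<6)|0x18=0xB18
Byte[9]=83: continuation. acc=(acc<<6)|0x03=0x2C603
Completed: cp=U+2C603 (starts at byte 6)
Byte[10]=F0: 4-byte lead, need 3 cont bytes. acc=0x0
Byte[11]=96: continuation. acc=(acc<<6)|0x16=0x16
Byte[12]=95: continuation. acc=(acc<<6)|0x15=0x595
Byte[13]=8E: continuation. acc=(acc<<6)|0x0E=0x1654E
Completed: cp=U+1654E (starts at byte 10)
Byte[14]=C2: 2-byte lead, need 1 cont bytes. acc=0x2
Byte[15]=BB: continuation. acc=(acc<<6)|0x3B=0xBB
Completed: cp=U+00BB (starts at byte 14)

Answer: U+4241 U+006B U+06F3 U+2C603 U+1654E U+00BB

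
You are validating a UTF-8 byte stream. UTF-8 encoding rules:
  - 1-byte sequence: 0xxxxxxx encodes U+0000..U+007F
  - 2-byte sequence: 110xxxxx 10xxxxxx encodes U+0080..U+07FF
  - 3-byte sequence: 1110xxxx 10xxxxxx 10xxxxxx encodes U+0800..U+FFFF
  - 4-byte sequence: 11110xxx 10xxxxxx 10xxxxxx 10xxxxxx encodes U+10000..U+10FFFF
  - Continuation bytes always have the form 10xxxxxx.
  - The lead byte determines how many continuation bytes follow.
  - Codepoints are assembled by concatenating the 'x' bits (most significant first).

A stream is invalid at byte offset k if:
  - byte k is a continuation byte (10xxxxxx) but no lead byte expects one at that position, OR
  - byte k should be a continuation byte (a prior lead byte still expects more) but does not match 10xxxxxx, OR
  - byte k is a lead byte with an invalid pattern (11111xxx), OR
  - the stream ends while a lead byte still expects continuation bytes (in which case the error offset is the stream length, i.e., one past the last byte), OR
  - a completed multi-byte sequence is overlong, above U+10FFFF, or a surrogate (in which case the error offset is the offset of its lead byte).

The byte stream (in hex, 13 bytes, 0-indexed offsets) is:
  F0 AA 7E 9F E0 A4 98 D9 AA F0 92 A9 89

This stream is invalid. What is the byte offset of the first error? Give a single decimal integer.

Answer: 2

Derivation:
Byte[0]=F0: 4-byte lead, need 3 cont bytes. acc=0x0
Byte[1]=AA: continuation. acc=(acc<<6)|0x2A=0x2A
Byte[2]=7E: expected 10xxxxxx continuation. INVALID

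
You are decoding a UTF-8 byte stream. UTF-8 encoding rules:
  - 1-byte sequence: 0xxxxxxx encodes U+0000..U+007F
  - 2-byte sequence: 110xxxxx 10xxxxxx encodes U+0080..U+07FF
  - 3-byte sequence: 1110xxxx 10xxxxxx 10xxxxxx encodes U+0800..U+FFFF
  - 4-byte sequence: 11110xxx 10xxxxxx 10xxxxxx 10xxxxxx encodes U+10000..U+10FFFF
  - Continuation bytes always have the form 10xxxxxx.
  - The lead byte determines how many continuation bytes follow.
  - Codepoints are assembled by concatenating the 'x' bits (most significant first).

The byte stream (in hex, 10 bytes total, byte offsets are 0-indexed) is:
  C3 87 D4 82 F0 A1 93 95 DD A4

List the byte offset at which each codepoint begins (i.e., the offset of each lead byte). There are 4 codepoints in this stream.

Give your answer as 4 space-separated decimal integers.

Answer: 0 2 4 8

Derivation:
Byte[0]=C3: 2-byte lead, need 1 cont bytes. acc=0x3
Byte[1]=87: continuation. acc=(acc<<6)|0x07=0xC7
Completed: cp=U+00C7 (starts at byte 0)
Byte[2]=D4: 2-byte lead, need 1 cont bytes. acc=0x14
Byte[3]=82: continuation. acc=(acc<<6)|0x02=0x502
Completed: cp=U+0502 (starts at byte 2)
Byte[4]=F0: 4-byte lead, need 3 cont bytes. acc=0x0
Byte[5]=A1: continuation. acc=(acc<<6)|0x21=0x21
Byte[6]=93: continuation. acc=(acc<<6)|0x13=0x853
Byte[7]=95: continuation. acc=(acc<<6)|0x15=0x214D5
Completed: cp=U+214D5 (starts at byte 4)
Byte[8]=DD: 2-byte lead, need 1 cont bytes. acc=0x1D
Byte[9]=A4: continuation. acc=(acc<<6)|0x24=0x764
Completed: cp=U+0764 (starts at byte 8)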